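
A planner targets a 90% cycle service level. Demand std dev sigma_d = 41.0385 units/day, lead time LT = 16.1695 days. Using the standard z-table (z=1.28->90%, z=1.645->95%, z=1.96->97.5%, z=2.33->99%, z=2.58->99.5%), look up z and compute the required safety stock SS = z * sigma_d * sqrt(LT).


From the table, SL = 90% corresponds to z = 1.28
sqrt(LT) = sqrt(16.1695) = 4.0211
SS = 1.28 * 41.0385 * 4.0211 = 211.2272

211.2272 units


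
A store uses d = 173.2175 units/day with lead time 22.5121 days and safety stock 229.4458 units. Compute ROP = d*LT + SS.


d*LT = 173.2175 * 22.5121 = 3899.4897
ROP = 3899.4897 + 229.4458 = 4128.9355

4128.9355 units


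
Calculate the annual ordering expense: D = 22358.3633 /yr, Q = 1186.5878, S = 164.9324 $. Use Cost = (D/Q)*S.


Number of orders = D/Q = 18.8426
Cost = 18.8426 * 164.9324 = 3107.7502

3107.7502 $/yr


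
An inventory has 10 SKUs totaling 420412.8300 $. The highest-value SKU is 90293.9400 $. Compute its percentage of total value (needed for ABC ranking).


Top item = 90293.9400
Total = 420412.8300
Percentage = 90293.9400 / 420412.8300 * 100 = 21.4774

21.4774%


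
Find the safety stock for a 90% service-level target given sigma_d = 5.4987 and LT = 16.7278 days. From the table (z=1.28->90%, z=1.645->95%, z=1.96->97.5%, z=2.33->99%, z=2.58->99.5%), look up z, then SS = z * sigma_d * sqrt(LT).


From the table, SL = 90% corresponds to z = 1.28
sqrt(LT) = sqrt(16.7278) = 4.0900
SS = 1.28 * 5.4987 * 4.0900 = 28.7865

28.7865 units


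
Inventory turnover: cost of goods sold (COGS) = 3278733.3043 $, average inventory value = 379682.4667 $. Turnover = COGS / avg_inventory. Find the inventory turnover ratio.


Turnover = 3278733.3043 / 379682.4667 = 8.6355

8.6355


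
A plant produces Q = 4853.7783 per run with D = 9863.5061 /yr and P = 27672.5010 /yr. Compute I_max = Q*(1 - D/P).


D/P = 0.3564
1 - D/P = 0.6436
I_max = 4853.7783 * 0.6436 = 3123.7116

3123.7116 units


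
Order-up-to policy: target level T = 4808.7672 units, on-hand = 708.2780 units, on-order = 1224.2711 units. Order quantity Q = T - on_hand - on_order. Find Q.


Inventory position = OH + OO = 708.2780 + 1224.2711 = 1932.5491
Q = 4808.7672 - 1932.5491 = 2876.2181

2876.2181 units


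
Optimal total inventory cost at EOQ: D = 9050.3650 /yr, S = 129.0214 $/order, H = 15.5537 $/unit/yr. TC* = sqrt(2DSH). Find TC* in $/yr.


2*D*S*H = 36323823.6351
TC* = sqrt(36323823.6351) = 6026.9249

6026.9249 $/yr


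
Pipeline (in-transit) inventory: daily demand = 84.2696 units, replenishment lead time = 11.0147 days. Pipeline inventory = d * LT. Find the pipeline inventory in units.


Pipeline = 84.2696 * 11.0147 = 928.2044

928.2044 units


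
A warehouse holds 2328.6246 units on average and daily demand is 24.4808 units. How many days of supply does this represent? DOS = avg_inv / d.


DOS = 2328.6246 / 24.4808 = 95.1204

95.1204 days


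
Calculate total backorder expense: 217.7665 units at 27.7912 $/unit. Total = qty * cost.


Total = 217.7665 * 27.7912 = 6051.9924

6051.9924 $


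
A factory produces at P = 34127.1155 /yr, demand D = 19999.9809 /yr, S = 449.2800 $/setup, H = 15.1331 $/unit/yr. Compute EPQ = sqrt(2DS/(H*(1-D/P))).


1 - D/P = 1 - 0.5860 = 0.4140
H*(1-D/P) = 6.2644
2DS = 17971182.8375
EPQ = sqrt(2868760.2858) = 1693.7415

1693.7415 units


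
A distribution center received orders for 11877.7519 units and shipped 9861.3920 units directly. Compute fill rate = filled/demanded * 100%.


FR = 9861.3920 / 11877.7519 * 100 = 83.0241

83.0241%


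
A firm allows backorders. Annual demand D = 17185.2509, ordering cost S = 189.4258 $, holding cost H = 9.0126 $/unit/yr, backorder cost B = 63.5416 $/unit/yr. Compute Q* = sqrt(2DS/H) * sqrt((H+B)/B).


sqrt(2DS/H) = 849.9384
sqrt((H+B)/B) = 1.0686
Q* = 849.9384 * 1.0686 = 908.2171

908.2171 units


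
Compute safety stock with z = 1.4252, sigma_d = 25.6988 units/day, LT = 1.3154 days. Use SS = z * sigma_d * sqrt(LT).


sqrt(LT) = sqrt(1.3154) = 1.1469
SS = 1.4252 * 25.6988 * 1.1469 = 42.0066

42.0066 units


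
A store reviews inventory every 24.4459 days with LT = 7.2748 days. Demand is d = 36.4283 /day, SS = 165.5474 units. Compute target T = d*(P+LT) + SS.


P + LT = 31.7207
d*(P+LT) = 36.4283 * 31.7207 = 1155.5312
T = 1155.5312 + 165.5474 = 1321.0786

1321.0786 units


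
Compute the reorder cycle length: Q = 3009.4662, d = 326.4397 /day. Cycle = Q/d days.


Cycle = 3009.4662 / 326.4397 = 9.2191

9.2191 days


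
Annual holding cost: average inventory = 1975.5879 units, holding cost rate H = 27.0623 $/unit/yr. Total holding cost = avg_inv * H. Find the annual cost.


Cost = 1975.5879 * 27.0623 = 53463.9524

53463.9524 $/yr


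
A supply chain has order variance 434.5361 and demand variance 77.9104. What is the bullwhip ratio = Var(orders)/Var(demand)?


BW = 434.5361 / 77.9104 = 5.5774

5.5774


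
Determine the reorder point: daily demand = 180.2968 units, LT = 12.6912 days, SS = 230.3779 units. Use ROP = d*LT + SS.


d*LT = 180.2968 * 12.6912 = 2288.1827
ROP = 2288.1827 + 230.3779 = 2518.5606

2518.5606 units


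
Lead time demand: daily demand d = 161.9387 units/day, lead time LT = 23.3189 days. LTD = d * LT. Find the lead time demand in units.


LTD = 161.9387 * 23.3189 = 3776.2324

3776.2324 units


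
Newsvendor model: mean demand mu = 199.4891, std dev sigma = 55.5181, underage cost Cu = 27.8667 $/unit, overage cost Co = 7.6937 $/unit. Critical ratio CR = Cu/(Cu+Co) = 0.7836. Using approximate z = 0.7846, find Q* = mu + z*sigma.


CR = Cu/(Cu+Co) = 27.8667/(27.8667+7.6937) = 0.7836
z = 0.7846
Q* = 199.4891 + 0.7846 * 55.5181 = 243.0486

243.0486 units


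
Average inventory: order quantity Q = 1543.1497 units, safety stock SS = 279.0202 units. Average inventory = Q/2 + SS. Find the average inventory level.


Q/2 = 771.5748
Avg = 771.5748 + 279.0202 = 1050.5950

1050.5950 units


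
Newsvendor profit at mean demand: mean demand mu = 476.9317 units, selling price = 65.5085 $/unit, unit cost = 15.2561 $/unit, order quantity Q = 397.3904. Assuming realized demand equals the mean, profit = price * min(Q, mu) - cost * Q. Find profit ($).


Sales at mu = min(397.3904, 476.9317) = 397.3904
Revenue = 65.5085 * 397.3904 = 26032.4490
Total cost = 15.2561 * 397.3904 = 6062.6277
Profit = 26032.4490 - 6062.6277 = 19969.8213

19969.8213 $


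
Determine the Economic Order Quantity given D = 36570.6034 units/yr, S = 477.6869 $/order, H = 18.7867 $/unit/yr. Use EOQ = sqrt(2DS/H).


2*D*S = 2 * 36570.6034 * 477.6869 = 34938596.3386
2*D*S/H = 1859751.6508
EOQ = sqrt(1859751.6508) = 1363.7271

1363.7271 units


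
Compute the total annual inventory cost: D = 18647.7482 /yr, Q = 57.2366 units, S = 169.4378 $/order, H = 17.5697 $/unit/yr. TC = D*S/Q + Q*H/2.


Ordering cost = D*S/Q = 55203.0245
Holding cost = Q*H/2 = 502.8149
TC = 55203.0245 + 502.8149 = 55705.8394

55705.8394 $/yr


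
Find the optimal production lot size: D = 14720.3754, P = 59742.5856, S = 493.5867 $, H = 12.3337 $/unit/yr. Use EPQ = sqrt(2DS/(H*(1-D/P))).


1 - D/P = 1 - 0.2464 = 0.7536
H*(1-D/P) = 9.2947
2DS = 14531563.0329
EPQ = sqrt(1563421.7615) = 1250.3687

1250.3687 units


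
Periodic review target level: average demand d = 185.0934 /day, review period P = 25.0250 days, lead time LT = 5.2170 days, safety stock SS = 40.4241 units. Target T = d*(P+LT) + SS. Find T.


P + LT = 30.2420
d*(P+LT) = 185.0934 * 30.2420 = 5597.5946
T = 5597.5946 + 40.4241 = 5638.0187

5638.0187 units


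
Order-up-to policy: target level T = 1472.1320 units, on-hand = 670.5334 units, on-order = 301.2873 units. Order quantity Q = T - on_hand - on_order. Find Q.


Inventory position = OH + OO = 670.5334 + 301.2873 = 971.8207
Q = 1472.1320 - 971.8207 = 500.3113

500.3113 units


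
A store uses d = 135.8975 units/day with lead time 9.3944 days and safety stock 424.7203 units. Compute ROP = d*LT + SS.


d*LT = 135.8975 * 9.3944 = 1276.6755
ROP = 1276.6755 + 424.7203 = 1701.3958

1701.3958 units


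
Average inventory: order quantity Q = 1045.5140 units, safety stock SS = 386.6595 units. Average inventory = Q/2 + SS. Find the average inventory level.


Q/2 = 522.7570
Avg = 522.7570 + 386.6595 = 909.4165

909.4165 units


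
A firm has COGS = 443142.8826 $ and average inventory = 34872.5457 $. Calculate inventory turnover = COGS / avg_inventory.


Turnover = 443142.8826 / 34872.5457 = 12.7075

12.7075


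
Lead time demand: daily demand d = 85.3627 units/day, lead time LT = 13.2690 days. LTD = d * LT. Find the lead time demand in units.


LTD = 85.3627 * 13.2690 = 1132.6777

1132.6777 units


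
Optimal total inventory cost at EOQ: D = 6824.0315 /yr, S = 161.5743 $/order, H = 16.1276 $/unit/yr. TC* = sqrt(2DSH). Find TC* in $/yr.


2*D*S*H = 35564200.0957
TC* = sqrt(35564200.0957) = 5963.5728

5963.5728 $/yr


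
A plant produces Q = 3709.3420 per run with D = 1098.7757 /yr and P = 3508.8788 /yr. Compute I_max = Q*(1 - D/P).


D/P = 0.3131
1 - D/P = 0.6869
I_max = 3709.3420 * 0.6869 = 2547.7929

2547.7929 units


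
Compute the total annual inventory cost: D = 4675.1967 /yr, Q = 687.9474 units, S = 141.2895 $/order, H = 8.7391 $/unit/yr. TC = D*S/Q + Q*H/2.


Ordering cost = D*S/Q = 960.1842
Holding cost = Q*H/2 = 3006.0206
TC = 960.1842 + 3006.0206 = 3966.2047

3966.2047 $/yr


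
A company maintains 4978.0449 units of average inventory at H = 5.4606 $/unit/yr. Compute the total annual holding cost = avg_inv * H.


Cost = 4978.0449 * 5.4606 = 27183.1120

27183.1120 $/yr


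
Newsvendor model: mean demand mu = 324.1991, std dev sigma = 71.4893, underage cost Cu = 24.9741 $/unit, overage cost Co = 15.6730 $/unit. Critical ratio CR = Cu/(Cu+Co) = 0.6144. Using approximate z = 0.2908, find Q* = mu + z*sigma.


CR = Cu/(Cu+Co) = 24.9741/(24.9741+15.6730) = 0.6144
z = 0.2908
Q* = 324.1991 + 0.2908 * 71.4893 = 344.9882

344.9882 units


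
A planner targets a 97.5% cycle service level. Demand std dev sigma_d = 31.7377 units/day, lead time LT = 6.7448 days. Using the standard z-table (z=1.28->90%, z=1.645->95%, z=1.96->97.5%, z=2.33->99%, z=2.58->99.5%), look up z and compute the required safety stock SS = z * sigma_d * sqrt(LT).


From the table, SL = 97.5% corresponds to z = 1.96
sqrt(LT) = sqrt(6.7448) = 2.5971
SS = 1.96 * 31.7377 * 2.5971 = 161.5534

161.5534 units


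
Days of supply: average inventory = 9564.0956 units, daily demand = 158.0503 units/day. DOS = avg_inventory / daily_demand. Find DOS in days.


DOS = 9564.0956 / 158.0503 = 60.5130

60.5130 days


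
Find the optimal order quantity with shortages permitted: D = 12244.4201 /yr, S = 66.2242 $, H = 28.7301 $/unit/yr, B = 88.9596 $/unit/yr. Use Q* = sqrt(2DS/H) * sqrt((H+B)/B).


sqrt(2DS/H) = 237.5877
sqrt((H+B)/B) = 1.1502
Q* = 237.5877 * 1.1502 = 273.2730

273.2730 units


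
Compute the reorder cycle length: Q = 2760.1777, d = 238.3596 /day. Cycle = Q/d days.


Cycle = 2760.1777 / 238.3596 = 11.5799

11.5799 days


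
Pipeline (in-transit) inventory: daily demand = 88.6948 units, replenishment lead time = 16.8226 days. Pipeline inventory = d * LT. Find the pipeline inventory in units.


Pipeline = 88.6948 * 16.8226 = 1492.0771

1492.0771 units


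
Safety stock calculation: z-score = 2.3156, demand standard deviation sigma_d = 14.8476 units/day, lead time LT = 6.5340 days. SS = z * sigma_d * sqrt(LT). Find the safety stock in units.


sqrt(LT) = sqrt(6.5340) = 2.5562
SS = 2.3156 * 14.8476 * 2.5562 = 87.8839

87.8839 units


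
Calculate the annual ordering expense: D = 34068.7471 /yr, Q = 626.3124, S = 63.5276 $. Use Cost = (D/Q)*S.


Number of orders = D/Q = 54.3958
Cost = 54.3958 * 63.5276 = 3455.6329

3455.6329 $/yr


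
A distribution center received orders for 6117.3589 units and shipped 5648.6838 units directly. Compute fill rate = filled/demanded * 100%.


FR = 5648.6838 / 6117.3589 * 100 = 92.3386

92.3386%


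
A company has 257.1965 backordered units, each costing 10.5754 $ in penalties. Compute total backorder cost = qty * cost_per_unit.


Total = 257.1965 * 10.5754 = 2719.9559

2719.9559 $


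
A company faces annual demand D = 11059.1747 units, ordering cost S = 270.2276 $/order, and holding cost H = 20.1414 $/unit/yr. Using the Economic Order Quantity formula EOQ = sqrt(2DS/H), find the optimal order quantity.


2*D*S = 2 * 11059.1747 * 270.2276 = 5976988.4743
2*D*S/H = 296751.3914
EOQ = sqrt(296751.3914) = 544.7489

544.7489 units


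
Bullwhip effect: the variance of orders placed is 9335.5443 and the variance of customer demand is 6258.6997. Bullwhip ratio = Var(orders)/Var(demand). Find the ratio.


BW = 9335.5443 / 6258.6997 = 1.4916

1.4916


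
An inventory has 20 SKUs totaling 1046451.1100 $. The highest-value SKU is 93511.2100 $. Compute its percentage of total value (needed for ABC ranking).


Top item = 93511.2100
Total = 1046451.1100
Percentage = 93511.2100 / 1046451.1100 * 100 = 8.9360

8.9360%


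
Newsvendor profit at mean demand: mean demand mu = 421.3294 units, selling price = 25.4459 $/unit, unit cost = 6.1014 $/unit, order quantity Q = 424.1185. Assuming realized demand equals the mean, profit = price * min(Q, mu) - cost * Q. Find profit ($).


Sales at mu = min(424.1185, 421.3294) = 421.3294
Revenue = 25.4459 * 421.3294 = 10721.1058
Total cost = 6.1014 * 424.1185 = 2587.7166
Profit = 10721.1058 - 2587.7166 = 8133.3892

8133.3892 $


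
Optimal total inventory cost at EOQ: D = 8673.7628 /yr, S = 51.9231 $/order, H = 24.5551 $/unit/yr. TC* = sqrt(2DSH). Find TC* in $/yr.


2*D*S*H = 22117694.6344
TC* = sqrt(22117694.6344) = 4702.9453

4702.9453 $/yr


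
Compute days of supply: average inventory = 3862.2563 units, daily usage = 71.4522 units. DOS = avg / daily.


DOS = 3862.2563 / 71.4522 = 54.0537

54.0537 days


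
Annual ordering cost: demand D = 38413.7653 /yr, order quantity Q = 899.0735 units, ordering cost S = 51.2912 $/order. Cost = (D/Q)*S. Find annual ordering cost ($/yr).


Number of orders = D/Q = 42.7259
Cost = 42.7259 * 51.2912 = 2191.4650

2191.4650 $/yr


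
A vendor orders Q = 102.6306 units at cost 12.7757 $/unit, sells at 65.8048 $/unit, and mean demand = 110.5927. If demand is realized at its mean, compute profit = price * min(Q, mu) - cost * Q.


Sales at mu = min(102.6306, 110.5927) = 102.6306
Revenue = 65.8048 * 102.6306 = 6753.5861
Total cost = 12.7757 * 102.6306 = 1311.1778
Profit = 6753.5861 - 1311.1778 = 5442.4084

5442.4084 $


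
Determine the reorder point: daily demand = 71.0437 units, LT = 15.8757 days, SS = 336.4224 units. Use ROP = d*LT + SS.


d*LT = 71.0437 * 15.8757 = 1127.8685
ROP = 1127.8685 + 336.4224 = 1464.2909

1464.2909 units


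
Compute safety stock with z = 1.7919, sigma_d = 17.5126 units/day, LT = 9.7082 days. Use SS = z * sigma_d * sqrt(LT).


sqrt(LT) = sqrt(9.7082) = 3.1158
SS = 1.7919 * 17.5126 * 3.1158 = 97.7763

97.7763 units


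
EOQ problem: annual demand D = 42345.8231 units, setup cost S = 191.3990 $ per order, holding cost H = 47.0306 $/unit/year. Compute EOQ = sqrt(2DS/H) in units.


2*D*S = 2 * 42345.8231 * 191.3990 = 16209896.3910
2*D*S/H = 344667.0124
EOQ = sqrt(344667.0124) = 587.0835

587.0835 units


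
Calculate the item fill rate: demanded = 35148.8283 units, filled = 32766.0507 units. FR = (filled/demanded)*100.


FR = 32766.0507 / 35148.8283 * 100 = 93.2209

93.2209%


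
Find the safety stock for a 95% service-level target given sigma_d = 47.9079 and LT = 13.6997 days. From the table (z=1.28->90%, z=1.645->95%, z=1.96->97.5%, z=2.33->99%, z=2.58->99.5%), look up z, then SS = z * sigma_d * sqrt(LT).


From the table, SL = 95% corresponds to z = 1.645
sqrt(LT) = sqrt(13.6997) = 3.7013
SS = 1.645 * 47.9079 * 3.7013 = 291.6947

291.6947 units


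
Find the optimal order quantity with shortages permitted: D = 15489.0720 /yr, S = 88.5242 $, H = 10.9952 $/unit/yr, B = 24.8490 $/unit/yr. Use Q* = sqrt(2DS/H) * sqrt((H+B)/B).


sqrt(2DS/H) = 499.4099
sqrt((H+B)/B) = 1.2010
Q* = 499.4099 * 1.2010 = 599.8078

599.8078 units


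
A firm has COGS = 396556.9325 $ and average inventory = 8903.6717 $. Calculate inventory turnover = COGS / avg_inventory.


Turnover = 396556.9325 / 8903.6717 = 44.5386

44.5386


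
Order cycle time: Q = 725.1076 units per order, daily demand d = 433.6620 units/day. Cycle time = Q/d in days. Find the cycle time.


Cycle = 725.1076 / 433.6620 = 1.6721

1.6721 days


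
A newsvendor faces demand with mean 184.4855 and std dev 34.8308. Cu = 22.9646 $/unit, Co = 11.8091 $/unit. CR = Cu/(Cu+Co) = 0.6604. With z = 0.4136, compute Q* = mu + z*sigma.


CR = Cu/(Cu+Co) = 22.9646/(22.9646+11.8091) = 0.6604
z = 0.4136
Q* = 184.4855 + 0.4136 * 34.8308 = 198.8915

198.8915 units


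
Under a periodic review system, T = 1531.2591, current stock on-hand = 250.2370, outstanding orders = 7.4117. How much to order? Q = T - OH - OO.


Inventory position = OH + OO = 250.2370 + 7.4117 = 257.6487
Q = 1531.2591 - 257.6487 = 1273.6104

1273.6104 units


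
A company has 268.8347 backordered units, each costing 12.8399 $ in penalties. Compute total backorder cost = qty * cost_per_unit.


Total = 268.8347 * 12.8399 = 3451.8107

3451.8107 $


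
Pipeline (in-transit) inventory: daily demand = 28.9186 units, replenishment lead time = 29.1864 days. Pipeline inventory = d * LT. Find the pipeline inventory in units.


Pipeline = 28.9186 * 29.1864 = 844.0298

844.0298 units


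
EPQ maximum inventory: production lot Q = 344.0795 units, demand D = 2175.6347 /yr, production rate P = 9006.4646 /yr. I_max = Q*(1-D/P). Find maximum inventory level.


D/P = 0.2416
1 - D/P = 0.7584
I_max = 344.0795 * 0.7584 = 260.9624

260.9624 units


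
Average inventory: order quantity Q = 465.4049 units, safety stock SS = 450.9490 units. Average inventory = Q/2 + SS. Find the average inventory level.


Q/2 = 232.7024
Avg = 232.7024 + 450.9490 = 683.6515

683.6515 units


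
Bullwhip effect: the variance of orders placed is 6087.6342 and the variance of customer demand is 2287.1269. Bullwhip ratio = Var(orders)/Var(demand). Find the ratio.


BW = 6087.6342 / 2287.1269 = 2.6617

2.6617


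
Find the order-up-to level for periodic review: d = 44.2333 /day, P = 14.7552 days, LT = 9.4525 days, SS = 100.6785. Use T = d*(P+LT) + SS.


P + LT = 24.2077
d*(P+LT) = 44.2333 * 24.2077 = 1070.7865
T = 1070.7865 + 100.6785 = 1171.4650

1171.4650 units


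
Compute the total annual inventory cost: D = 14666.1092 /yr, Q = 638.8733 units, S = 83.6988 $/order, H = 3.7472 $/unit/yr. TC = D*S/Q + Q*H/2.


Ordering cost = D*S/Q = 1921.4072
Holding cost = Q*H/2 = 1196.9930
TC = 1921.4072 + 1196.9930 = 3118.4002

3118.4002 $/yr


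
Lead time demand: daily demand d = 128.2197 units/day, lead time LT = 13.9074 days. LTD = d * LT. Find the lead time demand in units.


LTD = 128.2197 * 13.9074 = 1783.2027

1783.2027 units


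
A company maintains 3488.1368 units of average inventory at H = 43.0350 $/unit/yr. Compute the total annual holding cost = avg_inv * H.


Cost = 3488.1368 * 43.0350 = 150111.9672

150111.9672 $/yr


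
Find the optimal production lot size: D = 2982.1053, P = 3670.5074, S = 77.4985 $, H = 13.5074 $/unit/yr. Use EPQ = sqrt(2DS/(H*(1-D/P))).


1 - D/P = 1 - 0.8125 = 0.1875
H*(1-D/P) = 2.5333
2DS = 462217.3752
EPQ = sqrt(182456.1151) = 427.1488

427.1488 units


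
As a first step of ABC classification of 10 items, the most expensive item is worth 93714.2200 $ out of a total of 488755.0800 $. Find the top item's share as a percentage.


Top item = 93714.2200
Total = 488755.0800
Percentage = 93714.2200 / 488755.0800 * 100 = 19.1741

19.1741%


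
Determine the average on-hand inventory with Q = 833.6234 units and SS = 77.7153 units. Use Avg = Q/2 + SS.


Q/2 = 416.8117
Avg = 416.8117 + 77.7153 = 494.5270

494.5270 units


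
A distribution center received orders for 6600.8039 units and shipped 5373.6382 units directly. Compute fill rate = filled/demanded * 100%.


FR = 5373.6382 / 6600.8039 * 100 = 81.4088

81.4088%


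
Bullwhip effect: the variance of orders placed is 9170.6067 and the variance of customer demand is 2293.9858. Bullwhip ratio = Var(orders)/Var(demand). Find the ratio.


BW = 9170.6067 / 2293.9858 = 3.9977

3.9977


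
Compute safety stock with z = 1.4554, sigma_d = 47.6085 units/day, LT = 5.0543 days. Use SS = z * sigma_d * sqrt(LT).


sqrt(LT) = sqrt(5.0543) = 2.2482
SS = 1.4554 * 47.6085 * 2.2482 = 155.7749

155.7749 units


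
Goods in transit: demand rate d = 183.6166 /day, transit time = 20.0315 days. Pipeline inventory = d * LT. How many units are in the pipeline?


Pipeline = 183.6166 * 20.0315 = 3678.1159

3678.1159 units


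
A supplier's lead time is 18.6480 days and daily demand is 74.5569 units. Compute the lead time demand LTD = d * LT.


LTD = 74.5569 * 18.6480 = 1390.3371

1390.3371 units


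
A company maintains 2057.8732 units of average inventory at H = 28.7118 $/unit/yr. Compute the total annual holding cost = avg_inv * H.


Cost = 2057.8732 * 28.7118 = 59085.2437

59085.2437 $/yr


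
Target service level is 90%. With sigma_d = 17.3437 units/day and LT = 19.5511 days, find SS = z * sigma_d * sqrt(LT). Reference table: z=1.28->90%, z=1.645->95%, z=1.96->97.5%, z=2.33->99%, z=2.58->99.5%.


From the table, SL = 90% corresponds to z = 1.28
sqrt(LT) = sqrt(19.5511) = 4.4217
SS = 1.28 * 17.3437 * 4.4217 = 98.1606

98.1606 units


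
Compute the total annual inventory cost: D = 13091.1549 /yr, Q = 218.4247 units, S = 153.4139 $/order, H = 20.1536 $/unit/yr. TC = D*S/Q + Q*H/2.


Ordering cost = D*S/Q = 9194.7711
Holding cost = Q*H/2 = 2201.0220
TC = 9194.7711 + 2201.0220 = 11395.7932

11395.7932 $/yr


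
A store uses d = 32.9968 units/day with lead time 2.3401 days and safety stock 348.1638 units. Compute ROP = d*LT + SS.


d*LT = 32.9968 * 2.3401 = 77.2158
ROP = 77.2158 + 348.1638 = 425.3796

425.3796 units


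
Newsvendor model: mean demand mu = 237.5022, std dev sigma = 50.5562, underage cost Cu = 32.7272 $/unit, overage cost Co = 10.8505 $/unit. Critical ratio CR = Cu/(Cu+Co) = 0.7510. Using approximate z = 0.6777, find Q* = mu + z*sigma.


CR = Cu/(Cu+Co) = 32.7272/(32.7272+10.8505) = 0.7510
z = 0.6777
Q* = 237.5022 + 0.6777 * 50.5562 = 271.7641

271.7641 units


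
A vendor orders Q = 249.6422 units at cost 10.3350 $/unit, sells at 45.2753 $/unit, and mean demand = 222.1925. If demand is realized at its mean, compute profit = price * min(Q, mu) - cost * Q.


Sales at mu = min(249.6422, 222.1925) = 222.1925
Revenue = 45.2753 * 222.1925 = 10059.8321
Total cost = 10.3350 * 249.6422 = 2580.0521
Profit = 10059.8321 - 2580.0521 = 7479.7800

7479.7800 $


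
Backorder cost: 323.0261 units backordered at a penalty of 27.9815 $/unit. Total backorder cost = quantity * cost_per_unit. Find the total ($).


Total = 323.0261 * 27.9815 = 9038.7548

9038.7548 $


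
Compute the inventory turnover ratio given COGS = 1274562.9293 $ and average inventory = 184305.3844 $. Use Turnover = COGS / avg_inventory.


Turnover = 1274562.9293 / 184305.3844 = 6.9155

6.9155


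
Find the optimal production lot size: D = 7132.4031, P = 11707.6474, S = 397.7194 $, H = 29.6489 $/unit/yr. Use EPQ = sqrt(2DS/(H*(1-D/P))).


1 - D/P = 1 - 0.6092 = 0.3908
H*(1-D/P) = 11.5865
2DS = 5673390.1630
EPQ = sqrt(489654.1184) = 699.7529

699.7529 units


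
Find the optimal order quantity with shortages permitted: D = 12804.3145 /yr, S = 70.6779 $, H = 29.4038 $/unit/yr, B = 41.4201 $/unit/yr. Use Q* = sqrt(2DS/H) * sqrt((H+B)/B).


sqrt(2DS/H) = 248.1037
sqrt((H+B)/B) = 1.3076
Q* = 248.1037 * 1.3076 = 324.4275

324.4275 units


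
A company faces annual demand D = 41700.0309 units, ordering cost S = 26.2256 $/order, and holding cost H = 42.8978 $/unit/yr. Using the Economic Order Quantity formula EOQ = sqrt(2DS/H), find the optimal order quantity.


2*D*S = 2 * 41700.0309 * 26.2256 = 2187216.6607
2*D*S/H = 50986.6860
EOQ = sqrt(50986.6860) = 225.8023

225.8023 units


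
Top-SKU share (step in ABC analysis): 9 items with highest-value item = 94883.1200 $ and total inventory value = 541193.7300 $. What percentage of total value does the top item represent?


Top item = 94883.1200
Total = 541193.7300
Percentage = 94883.1200 / 541193.7300 * 100 = 17.5322

17.5322%


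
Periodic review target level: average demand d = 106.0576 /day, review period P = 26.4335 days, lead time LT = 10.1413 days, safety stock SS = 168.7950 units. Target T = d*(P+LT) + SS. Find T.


P + LT = 36.5748
d*(P+LT) = 106.0576 * 36.5748 = 3879.0355
T = 3879.0355 + 168.7950 = 4047.8305

4047.8305 units


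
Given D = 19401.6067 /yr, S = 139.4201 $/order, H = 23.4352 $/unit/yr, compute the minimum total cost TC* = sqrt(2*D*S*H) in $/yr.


2*D*S*H = 126783210.8515
TC* = sqrt(126783210.8515) = 11259.8051

11259.8051 $/yr


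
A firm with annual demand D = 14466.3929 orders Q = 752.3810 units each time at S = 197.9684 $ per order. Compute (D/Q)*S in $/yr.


Number of orders = D/Q = 19.2275
Cost = 19.2275 * 197.9684 = 3806.4340

3806.4340 $/yr


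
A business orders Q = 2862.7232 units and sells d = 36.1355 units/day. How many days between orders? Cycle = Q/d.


Cycle = 2862.7232 / 36.1355 = 79.2219

79.2219 days


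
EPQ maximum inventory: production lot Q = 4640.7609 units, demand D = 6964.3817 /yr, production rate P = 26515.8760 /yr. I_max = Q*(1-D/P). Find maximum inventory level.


D/P = 0.2626
1 - D/P = 0.7374
I_max = 4640.7609 * 0.7374 = 3421.8673

3421.8673 units


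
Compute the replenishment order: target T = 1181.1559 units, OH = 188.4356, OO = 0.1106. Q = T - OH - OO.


Inventory position = OH + OO = 188.4356 + 0.1106 = 188.5462
Q = 1181.1559 - 188.5462 = 992.6097

992.6097 units


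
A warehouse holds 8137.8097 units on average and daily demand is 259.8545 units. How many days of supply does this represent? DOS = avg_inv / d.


DOS = 8137.8097 / 259.8545 = 31.3168

31.3168 days


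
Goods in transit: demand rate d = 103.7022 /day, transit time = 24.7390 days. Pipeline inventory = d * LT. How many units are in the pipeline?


Pipeline = 103.7022 * 24.7390 = 2565.4887

2565.4887 units


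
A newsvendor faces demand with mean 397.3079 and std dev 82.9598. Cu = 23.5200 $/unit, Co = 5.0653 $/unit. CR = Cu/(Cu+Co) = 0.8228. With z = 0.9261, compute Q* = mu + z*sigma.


CR = Cu/(Cu+Co) = 23.5200/(23.5200+5.0653) = 0.8228
z = 0.9261
Q* = 397.3079 + 0.9261 * 82.9598 = 474.1370

474.1370 units


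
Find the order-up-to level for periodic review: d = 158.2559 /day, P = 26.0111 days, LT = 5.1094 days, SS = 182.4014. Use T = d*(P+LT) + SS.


P + LT = 31.1205
d*(P+LT) = 158.2559 * 31.1205 = 4925.0027
T = 4925.0027 + 182.4014 = 5107.4041

5107.4041 units


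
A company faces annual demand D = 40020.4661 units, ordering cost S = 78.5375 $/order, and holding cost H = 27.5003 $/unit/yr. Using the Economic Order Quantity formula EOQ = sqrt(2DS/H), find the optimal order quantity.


2*D*S = 2 * 40020.4661 * 78.5375 = 6286214.7127
2*D*S/H = 228587.1322
EOQ = sqrt(228587.1322) = 478.1079

478.1079 units


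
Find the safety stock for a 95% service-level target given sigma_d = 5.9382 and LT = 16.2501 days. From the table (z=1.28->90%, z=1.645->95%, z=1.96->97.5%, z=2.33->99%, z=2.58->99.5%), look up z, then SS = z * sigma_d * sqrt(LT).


From the table, SL = 95% corresponds to z = 1.645
sqrt(LT) = sqrt(16.2501) = 4.0311
SS = 1.645 * 5.9382 * 4.0311 = 39.3776

39.3776 units


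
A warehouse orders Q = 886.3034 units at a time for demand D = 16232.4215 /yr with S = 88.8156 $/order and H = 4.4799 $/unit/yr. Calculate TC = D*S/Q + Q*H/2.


Ordering cost = D*S/Q = 1626.6351
Holding cost = Q*H/2 = 1985.2753
TC = 1626.6351 + 1985.2753 = 3611.9104

3611.9104 $/yr


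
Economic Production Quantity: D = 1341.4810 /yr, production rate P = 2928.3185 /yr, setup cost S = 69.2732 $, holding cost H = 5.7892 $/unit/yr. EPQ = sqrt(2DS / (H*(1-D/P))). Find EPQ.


1 - D/P = 1 - 0.4581 = 0.5419
H*(1-D/P) = 3.1371
2DS = 185857.3632
EPQ = sqrt(59244.3684) = 243.4017

243.4017 units


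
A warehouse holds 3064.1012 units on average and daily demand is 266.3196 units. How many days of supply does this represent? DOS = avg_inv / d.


DOS = 3064.1012 / 266.3196 = 11.5054

11.5054 days


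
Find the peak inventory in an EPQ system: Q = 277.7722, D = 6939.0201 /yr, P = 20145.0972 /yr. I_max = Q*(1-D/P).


D/P = 0.3445
1 - D/P = 0.6555
I_max = 277.7722 * 0.6555 = 182.0930

182.0930 units


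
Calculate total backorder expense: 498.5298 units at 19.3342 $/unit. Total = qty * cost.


Total = 498.5298 * 19.3342 = 9638.6749

9638.6749 $


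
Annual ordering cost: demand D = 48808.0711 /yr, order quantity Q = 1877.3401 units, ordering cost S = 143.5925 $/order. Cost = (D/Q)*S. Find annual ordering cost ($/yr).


Number of orders = D/Q = 25.9985
Cost = 25.9985 * 143.5925 = 3733.1930

3733.1930 $/yr


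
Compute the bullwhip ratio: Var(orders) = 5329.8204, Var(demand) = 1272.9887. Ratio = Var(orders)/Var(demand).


BW = 5329.8204 / 1272.9887 = 4.1869

4.1869


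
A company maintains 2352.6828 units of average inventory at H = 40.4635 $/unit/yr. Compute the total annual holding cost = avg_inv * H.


Cost = 2352.6828 * 40.4635 = 95197.7805

95197.7805 $/yr


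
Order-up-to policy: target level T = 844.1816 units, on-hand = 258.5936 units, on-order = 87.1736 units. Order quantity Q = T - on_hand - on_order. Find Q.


Inventory position = OH + OO = 258.5936 + 87.1736 = 345.7672
Q = 844.1816 - 345.7672 = 498.4144

498.4144 units


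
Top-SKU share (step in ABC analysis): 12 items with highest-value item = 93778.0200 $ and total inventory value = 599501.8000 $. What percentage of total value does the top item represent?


Top item = 93778.0200
Total = 599501.8000
Percentage = 93778.0200 / 599501.8000 * 100 = 15.6427

15.6427%


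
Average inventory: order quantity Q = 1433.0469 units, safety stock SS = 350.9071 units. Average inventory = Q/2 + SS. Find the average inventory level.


Q/2 = 716.5235
Avg = 716.5235 + 350.9071 = 1067.4306

1067.4306 units


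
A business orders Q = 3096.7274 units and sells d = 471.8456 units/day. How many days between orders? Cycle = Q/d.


Cycle = 3096.7274 / 471.8456 = 6.5630

6.5630 days


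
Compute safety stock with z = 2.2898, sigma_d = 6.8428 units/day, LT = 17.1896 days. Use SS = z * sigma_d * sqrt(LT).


sqrt(LT) = sqrt(17.1896) = 4.1460
SS = 2.2898 * 6.8428 * 4.1460 = 64.9627

64.9627 units


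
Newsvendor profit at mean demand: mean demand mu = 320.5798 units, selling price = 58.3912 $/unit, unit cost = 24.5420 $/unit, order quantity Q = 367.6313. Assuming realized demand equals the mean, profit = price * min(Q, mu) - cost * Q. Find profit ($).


Sales at mu = min(367.6313, 320.5798) = 320.5798
Revenue = 58.3912 * 320.5798 = 18719.0392
Total cost = 24.5420 * 367.6313 = 9022.4074
Profit = 18719.0392 - 9022.4074 = 9696.6319

9696.6319 $


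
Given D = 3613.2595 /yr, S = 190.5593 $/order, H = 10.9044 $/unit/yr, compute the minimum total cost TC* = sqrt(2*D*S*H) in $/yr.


2*D*S*H = 15016235.5364
TC* = sqrt(15016235.5364) = 3875.0788

3875.0788 $/yr


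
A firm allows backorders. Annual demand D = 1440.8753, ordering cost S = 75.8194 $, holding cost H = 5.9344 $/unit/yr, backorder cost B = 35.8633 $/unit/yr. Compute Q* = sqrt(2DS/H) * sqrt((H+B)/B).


sqrt(2DS/H) = 191.8801
sqrt((H+B)/B) = 1.0796
Q* = 191.8801 * 1.0796 = 207.1481

207.1481 units


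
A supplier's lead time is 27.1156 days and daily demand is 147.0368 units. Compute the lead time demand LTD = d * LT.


LTD = 147.0368 * 27.1156 = 3986.9911

3986.9911 units


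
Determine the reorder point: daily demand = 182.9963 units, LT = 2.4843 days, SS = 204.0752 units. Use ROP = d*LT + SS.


d*LT = 182.9963 * 2.4843 = 454.6177
ROP = 454.6177 + 204.0752 = 658.6929

658.6929 units


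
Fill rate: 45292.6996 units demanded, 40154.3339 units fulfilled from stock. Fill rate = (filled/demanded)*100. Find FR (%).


FR = 40154.3339 / 45292.6996 * 100 = 88.6552

88.6552%


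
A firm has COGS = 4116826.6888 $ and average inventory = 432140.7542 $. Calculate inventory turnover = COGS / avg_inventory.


Turnover = 4116826.6888 / 432140.7542 = 9.5266

9.5266


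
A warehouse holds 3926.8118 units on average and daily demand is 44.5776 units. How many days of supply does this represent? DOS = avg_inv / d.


DOS = 3926.8118 / 44.5776 = 88.0893

88.0893 days


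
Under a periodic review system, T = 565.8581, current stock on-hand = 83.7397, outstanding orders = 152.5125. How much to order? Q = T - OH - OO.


Inventory position = OH + OO = 83.7397 + 152.5125 = 236.2522
Q = 565.8581 - 236.2522 = 329.6059

329.6059 units


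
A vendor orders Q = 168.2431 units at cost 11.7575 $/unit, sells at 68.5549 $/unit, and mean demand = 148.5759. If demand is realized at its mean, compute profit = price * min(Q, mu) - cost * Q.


Sales at mu = min(168.2431, 148.5759) = 148.5759
Revenue = 68.5549 * 148.5759 = 10185.6060
Total cost = 11.7575 * 168.2431 = 1978.1182
Profit = 10185.6060 - 1978.1182 = 8207.4877

8207.4877 $


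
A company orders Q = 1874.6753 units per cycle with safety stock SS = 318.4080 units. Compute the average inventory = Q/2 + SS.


Q/2 = 937.3377
Avg = 937.3377 + 318.4080 = 1255.7457

1255.7457 units


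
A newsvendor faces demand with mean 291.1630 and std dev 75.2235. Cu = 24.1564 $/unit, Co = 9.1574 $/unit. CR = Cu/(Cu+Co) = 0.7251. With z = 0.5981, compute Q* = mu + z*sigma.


CR = Cu/(Cu+Co) = 24.1564/(24.1564+9.1574) = 0.7251
z = 0.5981
Q* = 291.1630 + 0.5981 * 75.2235 = 336.1542

336.1542 units


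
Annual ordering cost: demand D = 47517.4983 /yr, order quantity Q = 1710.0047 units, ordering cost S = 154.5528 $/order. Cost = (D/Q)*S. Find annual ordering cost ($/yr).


Number of orders = D/Q = 27.7879
Cost = 27.7879 * 154.5528 = 4294.7031

4294.7031 $/yr


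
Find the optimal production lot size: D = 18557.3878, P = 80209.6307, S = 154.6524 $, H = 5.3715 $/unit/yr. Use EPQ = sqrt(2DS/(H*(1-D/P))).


1 - D/P = 1 - 0.2314 = 0.7686
H*(1-D/P) = 4.1287
2DS = 5739889.1220
EPQ = sqrt(1390226.4887) = 1179.0787

1179.0787 units


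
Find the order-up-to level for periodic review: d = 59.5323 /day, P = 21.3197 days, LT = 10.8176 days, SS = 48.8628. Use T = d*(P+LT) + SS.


P + LT = 32.1373
d*(P+LT) = 59.5323 * 32.1373 = 1913.2074
T = 1913.2074 + 48.8628 = 1962.0702

1962.0702 units


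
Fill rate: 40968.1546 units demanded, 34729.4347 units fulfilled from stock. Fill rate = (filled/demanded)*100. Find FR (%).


FR = 34729.4347 / 40968.1546 * 100 = 84.7718

84.7718%


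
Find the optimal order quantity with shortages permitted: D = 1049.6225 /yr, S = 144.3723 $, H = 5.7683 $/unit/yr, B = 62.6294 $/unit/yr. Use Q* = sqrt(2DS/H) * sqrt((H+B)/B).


sqrt(2DS/H) = 229.2185
sqrt((H+B)/B) = 1.0450
Q* = 229.2185 * 1.0450 = 239.5417

239.5417 units


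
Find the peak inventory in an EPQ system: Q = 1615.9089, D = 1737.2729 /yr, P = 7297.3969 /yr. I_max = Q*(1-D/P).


D/P = 0.2381
1 - D/P = 0.7619
I_max = 1615.9089 * 0.7619 = 1231.2135

1231.2135 units


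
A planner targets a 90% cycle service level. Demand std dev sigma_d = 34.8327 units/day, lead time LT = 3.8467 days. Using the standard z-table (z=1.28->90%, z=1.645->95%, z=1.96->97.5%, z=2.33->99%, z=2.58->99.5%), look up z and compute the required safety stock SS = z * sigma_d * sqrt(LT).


From the table, SL = 90% corresponds to z = 1.28
sqrt(LT) = sqrt(3.8467) = 1.9613
SS = 1.28 * 34.8327 * 1.9613 = 87.4463

87.4463 units


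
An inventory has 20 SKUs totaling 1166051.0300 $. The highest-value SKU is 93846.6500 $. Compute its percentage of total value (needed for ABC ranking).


Top item = 93846.6500
Total = 1166051.0300
Percentage = 93846.6500 / 1166051.0300 * 100 = 8.0482

8.0482%


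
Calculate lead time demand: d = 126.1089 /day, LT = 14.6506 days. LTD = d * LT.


LTD = 126.1089 * 14.6506 = 1847.5711

1847.5711 units


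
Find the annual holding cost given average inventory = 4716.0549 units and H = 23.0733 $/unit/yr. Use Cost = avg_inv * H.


Cost = 4716.0549 * 23.0733 = 108814.9495

108814.9495 $/yr


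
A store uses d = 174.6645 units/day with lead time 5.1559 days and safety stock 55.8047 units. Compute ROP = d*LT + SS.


d*LT = 174.6645 * 5.1559 = 900.5527
ROP = 900.5527 + 55.8047 = 956.3574

956.3574 units


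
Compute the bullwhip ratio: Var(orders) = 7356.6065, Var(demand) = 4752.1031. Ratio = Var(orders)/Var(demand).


BW = 7356.6065 / 4752.1031 = 1.5481

1.5481


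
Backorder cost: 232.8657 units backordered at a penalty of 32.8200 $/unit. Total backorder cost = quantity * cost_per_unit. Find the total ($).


Total = 232.8657 * 32.8200 = 7642.6523

7642.6523 $


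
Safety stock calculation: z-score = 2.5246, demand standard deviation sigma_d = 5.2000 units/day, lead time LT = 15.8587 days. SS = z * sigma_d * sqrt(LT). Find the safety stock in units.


sqrt(LT) = sqrt(15.8587) = 3.9823
SS = 2.5246 * 5.2000 * 3.9823 = 52.2793

52.2793 units


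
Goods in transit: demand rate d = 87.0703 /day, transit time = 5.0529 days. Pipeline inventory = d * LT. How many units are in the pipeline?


Pipeline = 87.0703 * 5.0529 = 439.9575

439.9575 units


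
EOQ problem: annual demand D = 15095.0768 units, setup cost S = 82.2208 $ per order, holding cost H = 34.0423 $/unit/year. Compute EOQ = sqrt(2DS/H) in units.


2*D*S = 2 * 15095.0768 * 82.2208 = 2482258.5811
2*D*S/H = 72916.8881
EOQ = sqrt(72916.8881) = 270.0313

270.0313 units


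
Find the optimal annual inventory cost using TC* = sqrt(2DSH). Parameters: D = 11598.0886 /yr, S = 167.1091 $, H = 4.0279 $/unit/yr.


2*D*S*H = 15613317.7364
TC* = sqrt(15613317.7364) = 3951.3691

3951.3691 $/yr


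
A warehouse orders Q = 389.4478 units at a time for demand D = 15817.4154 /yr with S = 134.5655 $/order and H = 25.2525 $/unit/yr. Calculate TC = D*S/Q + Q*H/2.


Ordering cost = D*S/Q = 5465.3754
Holding cost = Q*H/2 = 4917.2653
TC = 5465.3754 + 4917.2653 = 10382.6406

10382.6406 $/yr


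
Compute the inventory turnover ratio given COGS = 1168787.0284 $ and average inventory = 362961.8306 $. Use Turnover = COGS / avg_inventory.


Turnover = 1168787.0284 / 362961.8306 = 3.2201

3.2201


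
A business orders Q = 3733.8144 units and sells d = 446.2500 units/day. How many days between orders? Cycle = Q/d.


Cycle = 3733.8144 / 446.2500 = 8.3671

8.3671 days


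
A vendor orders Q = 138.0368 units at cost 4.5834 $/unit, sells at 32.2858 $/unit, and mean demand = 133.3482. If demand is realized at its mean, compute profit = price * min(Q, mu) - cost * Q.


Sales at mu = min(138.0368, 133.3482) = 133.3482
Revenue = 32.2858 * 133.3482 = 4305.2533
Total cost = 4.5834 * 138.0368 = 632.6779
Profit = 4305.2533 - 632.6779 = 3672.5754

3672.5754 $


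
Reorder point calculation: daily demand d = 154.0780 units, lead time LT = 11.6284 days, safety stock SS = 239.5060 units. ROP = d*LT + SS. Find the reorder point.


d*LT = 154.0780 * 11.6284 = 1791.6806
ROP = 1791.6806 + 239.5060 = 2031.1866

2031.1866 units


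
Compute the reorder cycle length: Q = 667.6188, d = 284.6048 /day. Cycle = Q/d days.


Cycle = 667.6188 / 284.6048 = 2.3458

2.3458 days


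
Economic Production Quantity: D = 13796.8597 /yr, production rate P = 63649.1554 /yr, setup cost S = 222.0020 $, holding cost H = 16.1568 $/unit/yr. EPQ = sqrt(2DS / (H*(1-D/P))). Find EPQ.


1 - D/P = 1 - 0.2168 = 0.7832
H*(1-D/P) = 12.6546
2DS = 6125860.8942
EPQ = sqrt(484082.3680) = 695.7603

695.7603 units
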